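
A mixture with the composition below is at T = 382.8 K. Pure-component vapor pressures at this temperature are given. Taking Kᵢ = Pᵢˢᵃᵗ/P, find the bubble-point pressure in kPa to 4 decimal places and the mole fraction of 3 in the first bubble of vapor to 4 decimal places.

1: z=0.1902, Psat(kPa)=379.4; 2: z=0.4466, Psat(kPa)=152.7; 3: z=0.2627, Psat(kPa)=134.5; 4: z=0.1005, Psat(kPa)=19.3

At the bubble point ψ → 0, so ΣzᵢKᵢ = 1 with Kᵢ = Pᵢˢᵃᵗ/P ⇒ P = ΣzᵢPᵢˢᵃᵗ.
P = 0.1902·379.4 + 0.4466·152.7 + 0.2627·134.5 + 0.1005·19.3 = 177.6305 kPa
yᵢ = zᵢPᵢˢᵃᵗ/P ⇒ y_3 = 0.2627·134.5/177.6305 = 0.1989

Pbub = 177.6305 kPa, y_3 = 0.1989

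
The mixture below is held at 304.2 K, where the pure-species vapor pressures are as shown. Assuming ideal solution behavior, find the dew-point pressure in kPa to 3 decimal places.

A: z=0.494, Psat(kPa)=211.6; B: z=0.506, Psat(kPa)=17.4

At the dew point ψ → 1, so Σzᵢ/Kᵢ = 1 with Kᵢ = Pᵢˢᵃᵗ/P ⇒ 1/P = Σzᵢ/Pᵢˢᵃᵗ.
1/P = 0.494/211.6 + 0.506/17.4 = 0.031415 ⇒ P = 31.832 kPa

Pdew = 31.832 kPa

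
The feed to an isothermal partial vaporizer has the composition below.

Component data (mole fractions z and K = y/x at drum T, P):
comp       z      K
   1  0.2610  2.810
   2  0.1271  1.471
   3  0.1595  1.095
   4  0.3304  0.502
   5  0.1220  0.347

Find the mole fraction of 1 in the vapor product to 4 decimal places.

y_1 = 0.4047

Rachford–Rice: g(ψ) = Σ zᵢ(Kᵢ−1)/(1+ψ(Kᵢ−1)) = 0.
Check two-phase: ΣzᵢKᵢ = 1.3032 > 1 and Σzᵢ/Kᵢ = 1.3347 > 1, so g(0) = 0.3032 > 0 and g(1) = -0.3347 < 0.
Newton iteration, ψ⁰ = 0.51:
  ψ = 0.5100: g = -0.03163, g' = -0.5150 → ψ = 0.4486
  ψ = 0.4486: g = 0.00013, g' = -0.5209 → ψ = 0.4488
Converged at ψ = 0.4488.
Compositions from xᵢ = zᵢ/(1+ψ(Kᵢ−1)), yᵢ = Kᵢxᵢ:
  1: x = 0.1440, y = 0.4047
  2: x = 0.1049, y = 0.1543
  3: x = 0.1530, y = 0.1675
  4: x = 0.4255, y = 0.2136
  5: x = 0.1726, y = 0.0599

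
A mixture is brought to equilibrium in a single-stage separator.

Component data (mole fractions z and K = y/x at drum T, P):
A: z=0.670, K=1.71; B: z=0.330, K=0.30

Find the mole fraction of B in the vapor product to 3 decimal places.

Binary case is linear: z₁(K₁−1)(1+β(K₂−1)) + z₂(K₂−1)(1+β(K₁−1)) = 0
⇒ β = [z₁(K₁−1)+z₂(K₂−1)] / [−(K₁−1)(K₂−1)] = 0.2447/0.4970 = 0.492
Compositions from xᵢ = zᵢ/(1+β(Kᵢ−1)), yᵢ = Kᵢxᵢ:
  A: x = 0.496, y = 0.849
  B: x = 0.504, y = 0.151

y_B = 0.151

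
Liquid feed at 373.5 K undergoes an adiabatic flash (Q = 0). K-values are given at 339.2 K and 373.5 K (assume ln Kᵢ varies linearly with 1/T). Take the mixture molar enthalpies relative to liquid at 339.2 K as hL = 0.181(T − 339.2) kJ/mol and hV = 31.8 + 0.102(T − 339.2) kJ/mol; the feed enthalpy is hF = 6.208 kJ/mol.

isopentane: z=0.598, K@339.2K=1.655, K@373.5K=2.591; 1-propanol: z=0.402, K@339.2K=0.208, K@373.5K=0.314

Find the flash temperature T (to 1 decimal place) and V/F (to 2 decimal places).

Adiabatic flash: solve Rachford–Rice at each trial T, then check hF = ψ·hV(T) + (1−ψ)·hL(T).
  T = 339.2 K: K = (1.655, 0.208), RR gives ψ = 0.141, H_out = 4.494 kJ/mol
  T = 373.5 K: K = (2.591, 0.314), RR gives ψ = 0.619, H_out = 24.217 kJ/mol
  T = 356.4 K: K = (2.095, 0.258), RR gives ψ = 0.439, H_out = 16.476 kJ/mol
  T = 347.8 K: K = (1.867, 0.232), RR gives ψ = 0.316, H_out = 11.376 kJ/mol
  T = 343.5 K: K = (1.759, 0.220), RR gives ψ = 0.237, H_out = 8.242 kJ/mol
  T = 341.4 K: K = (1.708, 0.214), RR gives ψ = 0.193, H_out = 6.503 kJ/mol
Linear interpolation between T = 339.2 (H_out = 4.494) and T = 341.4 (H_out = 6.503) on hF = 6.208 gives T ≈ 341.1 K, at which ψ = 0.19.

T = 341.1 K, V/F = 0.19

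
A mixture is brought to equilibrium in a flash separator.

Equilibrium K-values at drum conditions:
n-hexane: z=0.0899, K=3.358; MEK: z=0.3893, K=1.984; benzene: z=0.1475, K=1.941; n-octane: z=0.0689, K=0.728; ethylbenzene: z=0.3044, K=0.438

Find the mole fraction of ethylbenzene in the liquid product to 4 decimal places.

Rachford–Rice: g(V/F) = Σ zᵢ(Kᵢ−1)/(1+V/F(Kᵢ−1)) = 0.
g(0) = ΣzᵢKᵢ − 1 = 0.5440 and g(1) = 1 − Σzᵢ/Kᵢ = -0.0886, so a root lies in (0, 1).
Newton iteration, V/F⁰ = 0.59:
  V/F = 0.5900: g = 0.14200, g' = -0.5147 → V/F = 0.8659
  V/F = 0.8659: g = -0.00473, g' = -0.5771 → V/F = 0.8577
  V/F = 0.8577: g = -0.00002, g' = -0.5726 → V/F = 0.8576
Converged at V/F = 0.8576.
Compositions from xᵢ = zᵢ/(1+V/F(Kᵢ−1)), yᵢ = Kᵢxᵢ:
  n-hexane: x = 0.0297, y = 0.0999
  MEK: x = 0.2111, y = 0.4189
  benzene: x = 0.0816, y = 0.1584
  n-octane: x = 0.0899, y = 0.0654
  ethylbenzene: x = 0.5876, y = 0.2574

x_ethylbenzene = 0.5876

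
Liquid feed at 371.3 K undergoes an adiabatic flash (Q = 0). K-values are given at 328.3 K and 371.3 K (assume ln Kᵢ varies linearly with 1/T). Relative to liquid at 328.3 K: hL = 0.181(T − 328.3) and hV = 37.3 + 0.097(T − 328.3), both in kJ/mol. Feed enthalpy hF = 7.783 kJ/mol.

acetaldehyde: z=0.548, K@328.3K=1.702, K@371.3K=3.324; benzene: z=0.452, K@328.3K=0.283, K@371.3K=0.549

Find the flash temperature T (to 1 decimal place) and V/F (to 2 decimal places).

T = 330.8 K, V/F = 0.20

Adiabatic flash: solve Rachford–Rice at each trial T, then check hF = ψ·hV(T) + (1−ψ)·hL(T).
  T = 328.3 K: K = (1.702, 0.283), RR gives ψ = 0.120, H_out = 4.492 kJ/mol
  T = 371.3 K: K = (3.324, 0.549), RR gives ψ = 1.000, H_out = 41.471 kJ/mol
  T = 349.8 K: K = (2.428, 0.402), RR gives ψ = 0.600, H_out = 25.198 kJ/mol
  T = 339.1 K: K = (2.046, 0.340), RR gives ψ = 0.398, H_out = 16.426 kJ/mol
  T = 333.7 K: K = (1.869, 0.310), RR gives ψ = 0.275, H_out = 11.092 kJ/mol
  T = 331.0 K: K = (1.784, 0.297), RR gives ψ = 0.203, H_out = 7.999 kJ/mol
  T = 329.6 K: K = (1.741, 0.289), RR gives ψ = 0.161, H_out = 6.240 kJ/mol
Linear interpolation between T = 329.6 (H_out = 6.240) and T = 331.0 (H_out = 7.999) on hF = 7.783 gives T ≈ 330.8 K, at which ψ = 0.20.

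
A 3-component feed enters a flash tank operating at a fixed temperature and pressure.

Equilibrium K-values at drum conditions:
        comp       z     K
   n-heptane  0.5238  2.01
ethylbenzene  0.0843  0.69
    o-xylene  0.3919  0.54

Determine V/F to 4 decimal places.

Material balance + equilibrium reduce to Σ zᵢ(Kᵢ−1)/(1+V/F(Kᵢ−1)) = 0.
Feasibility: ΣzᵢKᵢ = 1.3226, Σzᵢ/Kᵢ = 1.1085 — both > 1, two phases present.
Newton iteration, V/F⁰ = 0.4:
  V/F = 0.4000: g = 0.12605, g' = -0.4062 → V/F = 0.7103
  V/F = 0.7103: g = 0.00675, g' = -0.3774 → V/F = 0.7282
Converged at V/F = 0.7282.

V/F = 0.7282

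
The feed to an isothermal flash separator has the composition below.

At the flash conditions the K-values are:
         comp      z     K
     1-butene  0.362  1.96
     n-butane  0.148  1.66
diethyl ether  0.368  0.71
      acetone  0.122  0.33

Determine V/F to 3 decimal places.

V/F = 0.666

Material balance + equilibrium reduce to Σ zᵢ(Kᵢ−1)/(1+V/F(Kᵢ−1)) = 0.
Feasibility: ΣzᵢKᵢ = 1.257, Σzᵢ/Kᵢ = 1.162 — both > 1, two phases present.
Iterate (Newton) starting at V/F = 0.5:
  V/F = 0.500: g = 0.0605, g' = -0.355 → V/F = 0.671
  V/F = 0.671: g = -0.0018, g' = -0.383 → V/F = 0.666
Converged at V/F = 0.666.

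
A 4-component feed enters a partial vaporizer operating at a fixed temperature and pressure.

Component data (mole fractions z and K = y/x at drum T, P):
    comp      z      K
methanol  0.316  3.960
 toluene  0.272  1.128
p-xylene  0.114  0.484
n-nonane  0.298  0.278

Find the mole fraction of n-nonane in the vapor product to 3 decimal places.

Material balance + equilibrium reduce to Σ zᵢ(Kᵢ−1)/(1+ψ(Kᵢ−1)) = 0.
Check two-phase: ΣzᵢKᵢ = 1.696 > 1 and Σzᵢ/Kᵢ = 1.628 > 1, so g(0) = 0.696 > 0 and g(1) = -0.628 < 0.
Newton–Raphson from ψ = 0.5:
  ψ = 0.500: g = -0.0061, g' = -0.890 → ψ = 0.493
Converged at ψ = 0.493.
Compositions from xᵢ = zᵢ/(1+ψ(Kᵢ−1)), yᵢ = Kᵢxᵢ:
  methanol: x = 0.128, y = 0.509
  toluene: x = 0.256, y = 0.289
  p-xylene: x = 0.153, y = 0.074
  n-nonane: x = 0.463, y = 0.129

y_n-nonane = 0.129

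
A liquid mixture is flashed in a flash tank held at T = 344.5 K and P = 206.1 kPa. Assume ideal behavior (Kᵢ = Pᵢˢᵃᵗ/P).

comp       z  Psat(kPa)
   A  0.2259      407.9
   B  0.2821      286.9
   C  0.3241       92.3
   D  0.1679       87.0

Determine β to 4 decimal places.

Raoult's law: Kᵢ = Pᵢˢᵃᵗ/P = Pᵢˢᵃᵗ/206.1.
  K_A = 407.9/206.1 = 1.979136, K_B = 286.9/206.1 = 1.392043, K_C = 92.3/206.1 = 0.447841, K_D = 87.0/206.1 = 0.422125
Newton–Raphson from β = 0.5:
  β = 0.5000: g = -0.14269, g' = -0.4274 → β = 0.1661
  β = 0.1661: g = -0.01027, g' = -0.3868 → β = 0.1395
  β = 0.1395: g = 0.00003, g' = -0.3889 → β = 0.1396
Converged at β = 0.1396.

β = 0.1396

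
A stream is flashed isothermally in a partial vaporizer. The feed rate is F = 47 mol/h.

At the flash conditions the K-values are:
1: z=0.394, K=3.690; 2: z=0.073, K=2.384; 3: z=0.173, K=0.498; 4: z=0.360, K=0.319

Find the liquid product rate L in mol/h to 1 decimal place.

Material balance + equilibrium reduce to Σ zᵢ(Kᵢ−1)/(1+ψ(Kᵢ−1)) = 0.
g(0) = ΣzᵢKᵢ − 1 = 0.829 and g(1) = 1 − Σzᵢ/Kᵢ = -0.613, so a root lies in (0, 1).
Newton–Raphson from ψ = 0.5:
  ψ = 0.500: g = 0.0240, g' = -1.029 → ψ = 0.523
Converged at ψ = 0.523.
Then V = ψ·F = 0.5234·47 = 24.6 mol/h and L = F − V = 22.4 mol/h.

L = 22.4 mol/h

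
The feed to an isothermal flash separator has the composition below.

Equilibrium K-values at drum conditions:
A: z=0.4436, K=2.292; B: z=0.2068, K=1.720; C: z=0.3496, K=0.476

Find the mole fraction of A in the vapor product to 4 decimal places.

y_A = 0.4657

Material balance + equilibrium reduce to Σ zᵢ(Kᵢ−1)/(1+ψ(Kᵢ−1)) = 0.
g(0) = ΣzᵢKᵢ − 1 = 0.5388 and g(1) = 1 − Σzᵢ/Kᵢ = -0.0482, so a root lies in (0, 1).
Newton–Raphson from ψ = 0.5:
  ψ = 0.5000: g = 0.20945, g' = -0.5075 → ψ = 0.9127
  ψ = 0.9127: g = 0.00174, g' = -0.5476 → ψ = 0.9159
Converged at ψ = 0.9159.
Compositions from xᵢ = zᵢ/(1+ψ(Kᵢ−1)), yᵢ = Kᵢxᵢ:
  A: x = 0.2032, y = 0.4657
  B: x = 0.1246, y = 0.2143
  C: x = 0.6722, y = 0.3200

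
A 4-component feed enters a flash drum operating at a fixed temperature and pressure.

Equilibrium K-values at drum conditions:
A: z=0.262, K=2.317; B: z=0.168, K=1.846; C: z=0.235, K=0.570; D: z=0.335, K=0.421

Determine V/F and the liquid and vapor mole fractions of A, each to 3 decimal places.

Iterate (Newton) starting at V/F = 0.5:
  V/F = 0.500: g = -0.0938, g' = -0.518 → V/F = 0.319
Converged at V/F = 0.319.
Compositions from xᵢ = zᵢ/(1+V/F(Kᵢ−1)), yᵢ = Kᵢxᵢ:
  A: x = 0.185, y = 0.428
  B: x = 0.132, y = 0.244
  C: x = 0.272, y = 0.155
  D: x = 0.411, y = 0.173

V/F = 0.319, x_A = 0.185, y_A = 0.428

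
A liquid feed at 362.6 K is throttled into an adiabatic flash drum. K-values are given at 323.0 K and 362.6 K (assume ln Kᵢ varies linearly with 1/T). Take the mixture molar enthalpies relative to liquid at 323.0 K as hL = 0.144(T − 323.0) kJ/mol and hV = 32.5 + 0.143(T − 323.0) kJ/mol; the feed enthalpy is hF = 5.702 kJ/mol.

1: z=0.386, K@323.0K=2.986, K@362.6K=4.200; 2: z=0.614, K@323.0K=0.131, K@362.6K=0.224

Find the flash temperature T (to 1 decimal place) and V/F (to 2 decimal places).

T = 327.1 K, V/F = 0.16

Adiabatic flash: solve Rachford–Rice at each trial T, then check hF = ψ·hV(T) + (1−ψ)·hL(T).
  T = 323.0 K: K = (2.986, 0.131), RR gives ψ = 0.135, H_out = 4.388 kJ/mol
  T = 362.6 K: K = (4.200, 0.224), RR gives ψ = 0.306, H_out = 15.621 kJ/mol
  T = 342.8 K: K = (3.576, 0.174), RR gives ψ = 0.229, H_out = 10.289 kJ/mol
  T = 332.9 K: K = (3.277, 0.152), RR gives ψ = 0.185, H_out = 7.446 kJ/mol
  T = 327.9 K: K = (3.129, 0.141), RR gives ψ = 0.161, H_out = 5.934 kJ/mol
  T = 325.4 K: K = (3.056, 0.136), RR gives ψ = 0.148, H_out = 5.154 kJ/mol
  T = 326.6 K: K = (3.091, 0.138), RR gives ψ = 0.154, H_out = 5.531 kJ/mol
  T = 327.2 K: K = (3.108, 0.140), RR gives ψ = 0.157, H_out = 5.718 kJ/mol
Linear interpolation between T = 326.6 (H_out = 5.531) and T = 327.2 (H_out = 5.718) on hF = 5.702 gives T ≈ 327.1 K, at which ψ = 0.16.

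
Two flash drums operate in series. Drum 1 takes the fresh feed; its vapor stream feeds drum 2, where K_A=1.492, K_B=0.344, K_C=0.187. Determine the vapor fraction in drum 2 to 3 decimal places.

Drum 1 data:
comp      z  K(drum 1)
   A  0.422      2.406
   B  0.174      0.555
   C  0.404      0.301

V/F (drum 2) = 0.463

Drum 1:
Newton–Raphson from ψ₁ = 0.5:
  ψ₁ = 0.500: g = -0.1853, g' = -0.811 → ψ₁ = 0.272
  ψ₁ = 0.272: g = -0.0072, g' = -0.782 → ψ₁ = 0.262
Converged at ψ₁ = 0.262.
Drum-1 compositions:
  A: x = 0.308, y = 0.742
  B: x = 0.197, y = 0.109
  C: x = 0.495, y = 0.149
Drum-2 feed = drum-1 vapor: z₂ = (0.7418, 0.1093, 0.1489).
Drum 2:
Let ψ₂ = V/F and solve Σ zᵢ(Kᵢ−1)/(1+ψ₂(Kᵢ−1)) = 0.
Check two-phase: ΣzᵢKᵢ = 1.172 > 1 and Σzᵢ/Kᵢ = 1.611 > 1, so g(0) = 0.172 > 0 and g(1) = -0.611 < 0.
Iterate (Newton) starting at ψ₂ = 0.5:
  ψ₂ = 0.500: g = -0.0178, g' = -0.499 → ψ₂ = 0.464
  ψ₂ = 0.464: g = -0.0005, g' = -0.470 → ψ₂ = 0.463
Converged at ψ₂ = 0.463.
  A: x = 0.604, y = 0.901
  B: x = 0.157, y = 0.054
  C: x = 0.239, y = 0.045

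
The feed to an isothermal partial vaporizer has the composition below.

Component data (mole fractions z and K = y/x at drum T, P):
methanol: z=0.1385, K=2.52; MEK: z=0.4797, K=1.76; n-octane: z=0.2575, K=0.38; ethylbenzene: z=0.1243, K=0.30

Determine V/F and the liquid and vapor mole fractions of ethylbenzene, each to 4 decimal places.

V/F = 0.5306, x_ethylbenzene = 0.1977, y_ethylbenzene = 0.0593

Material balance + equilibrium reduce to Σ zᵢ(Kᵢ−1)/(1+V/F(Kᵢ−1)) = 0.
Check two-phase: ΣzᵢKᵢ = 1.3284 > 1 and Σzᵢ/Kᵢ = 1.4195 > 1, so g(0) = 0.3284 > 0 and g(1) = -0.4195 < 0.
Iterate (Newton) starting at V/F = 0.5:
  V/F = 0.5000: g = 0.01856, g' = -0.6009 → V/F = 0.5309
  V/F = 0.5309: g = -0.00018, g' = -0.6129 → V/F = 0.5306
Converged at V/F = 0.5306.
Compositions from xᵢ = zᵢ/(1+V/F(Kᵢ−1)), yᵢ = Kᵢxᵢ:
  methanol: x = 0.0767, y = 0.1932
  MEK: x = 0.3418, y = 0.6017
  n-octane: x = 0.3837, y = 0.1458
  ethylbenzene: x = 0.1977, y = 0.0593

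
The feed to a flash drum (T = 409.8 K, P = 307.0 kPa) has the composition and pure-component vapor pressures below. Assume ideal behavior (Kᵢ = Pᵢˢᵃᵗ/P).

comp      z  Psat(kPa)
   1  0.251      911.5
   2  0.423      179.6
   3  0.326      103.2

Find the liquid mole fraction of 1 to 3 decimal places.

Raoult's law: Kᵢ = Pᵢˢᵃᵗ/P = Pᵢˢᵃᵗ/307.0.
  K_1 = 911.5/307.0 = 2.96906, K_2 = 179.6/307.0 = 0.58502, K_3 = 103.2/307.0 = 0.33616
Material balance + equilibrium reduce to Σ zᵢ(Kᵢ−1)/(1+ψ(Kᵢ−1)) = 0.
g(0) = ΣzᵢKᵢ − 1 = 0.102 and g(1) = 1 − Σzᵢ/Kᵢ = -0.777, so a root lies in (0, 1).
Newton iteration, ψ⁰ = 0.5:
  ψ = 0.500: g = -0.2964, g' = -0.685 → ψ = 0.067
  ψ = 0.067: g = 0.0293, g' = -0.993 → ψ = 0.097
  ψ = 0.097: g = 0.0010, g' = -0.930 → ψ = 0.098
Converged at ψ = 0.098.
Compositions from xᵢ = zᵢ/(1+ψ(Kᵢ−1)), yᵢ = Kᵢxᵢ:
  1: x = 0.210, y = 0.625
  2: x = 0.441, y = 0.258
  3: x = 0.349, y = 0.117

x_1 = 0.210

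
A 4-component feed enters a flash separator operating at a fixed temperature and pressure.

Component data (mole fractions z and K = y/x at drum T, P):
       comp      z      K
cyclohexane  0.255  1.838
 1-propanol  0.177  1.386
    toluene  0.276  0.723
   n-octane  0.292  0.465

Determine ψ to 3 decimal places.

ψ = 0.167

Newton–Raphson from ψ = 0.42:
  ψ = 0.420: g = -0.0712, g' = -0.284 → ψ = 0.169
  ψ = 0.169: g = -0.0007, g' = -0.285 → ψ = 0.167
Converged at ψ = 0.167.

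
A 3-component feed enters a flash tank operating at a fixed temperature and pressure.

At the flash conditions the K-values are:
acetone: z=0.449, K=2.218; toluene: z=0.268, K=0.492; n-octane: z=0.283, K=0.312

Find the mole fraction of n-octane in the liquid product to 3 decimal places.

Rachford–Rice: g(V/F) = Σ zᵢ(Kᵢ−1)/(1+V/F(Kᵢ−1)) = 0.
g(0) = ΣzᵢKᵢ − 1 = 0.216 and g(1) = 1 − Σzᵢ/Kᵢ = -0.654, so a root lies in (0, 1).
Iterate (Newton) starting at V/F = 0.5:
  V/F = 0.500: g = -0.1394, g' = -0.693 → V/F = 0.299
  V/F = 0.299: g = -0.0046, g' = -0.666 → V/F = 0.292
Converged at V/F = 0.292.
Compositions from xᵢ = zᵢ/(1+V/F(Kᵢ−1)), yᵢ = Kᵢxᵢ:
  acetone: x = 0.331, y = 0.735
  toluene: x = 0.315, y = 0.155
  n-octane: x = 0.354, y = 0.110

x_n-octane = 0.354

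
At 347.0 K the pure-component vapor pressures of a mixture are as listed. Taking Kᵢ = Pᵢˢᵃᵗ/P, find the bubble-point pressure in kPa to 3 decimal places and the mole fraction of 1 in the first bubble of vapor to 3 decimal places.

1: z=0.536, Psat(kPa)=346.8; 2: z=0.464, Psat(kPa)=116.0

Pbub = 239.709 kPa, y_1 = 0.775

At the bubble point ψ → 0, so ΣzᵢKᵢ = 1 with Kᵢ = Pᵢˢᵃᵗ/P ⇒ P = ΣzᵢPᵢˢᵃᵗ.
P = 0.536·346.8 + 0.464·116.0 = 239.709 kPa
yᵢ = zᵢPᵢˢᵃᵗ/P ⇒ y_1 = 0.536·346.8/239.709 = 0.775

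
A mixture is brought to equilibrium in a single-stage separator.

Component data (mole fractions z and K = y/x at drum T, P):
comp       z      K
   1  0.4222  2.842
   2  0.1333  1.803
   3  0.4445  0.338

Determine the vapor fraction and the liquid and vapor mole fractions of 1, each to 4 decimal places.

ψ = 0.5475, x_1 = 0.2102, y_1 = 0.5974

Newton iteration, ψ⁰ = 0.51:
  ψ = 0.5100: g = 0.03269, g' = -0.8681 → ψ = 0.5477
  ψ = 0.5477: g = -0.00012, g' = -0.8759 → ψ = 0.5475
Converged at ψ = 0.5475.
Compositions from xᵢ = zᵢ/(1+ψ(Kᵢ−1)), yᵢ = Kᵢxᵢ:
  1: x = 0.2102, y = 0.5974
  2: x = 0.0926, y = 0.1669
  3: x = 0.6972, y = 0.2357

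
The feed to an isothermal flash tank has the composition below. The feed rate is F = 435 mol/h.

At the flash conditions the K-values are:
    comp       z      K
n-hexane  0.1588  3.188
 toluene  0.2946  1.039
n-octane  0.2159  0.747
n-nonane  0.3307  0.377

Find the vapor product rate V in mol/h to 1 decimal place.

V = 57.4 mol/h

Material balance + equilibrium reduce to Σ zᵢ(Kᵢ−1)/(1+ψ(Kᵢ−1)) = 0.
Feasibility: ΣzᵢKᵢ = 1.0983, Σzᵢ/Kᵢ = 1.4996 — both > 1, two phases present.
Newton iteration, ψ⁰ = 0.5:
  ψ = 0.5000: g = -0.18457, g' = -0.4627 → ψ = 0.1011
  ψ = 0.1011: g = 0.02004, g' = -0.6710 → ψ = 0.1310
  ψ = 0.1310: g = 0.00068, g' = -0.6267 → ψ = 0.1320
Converged at ψ = 0.1320.
Then V = ψ·F = 0.1320·435 = 57.4 mol/h and L = F − V = 377.6 mol/h.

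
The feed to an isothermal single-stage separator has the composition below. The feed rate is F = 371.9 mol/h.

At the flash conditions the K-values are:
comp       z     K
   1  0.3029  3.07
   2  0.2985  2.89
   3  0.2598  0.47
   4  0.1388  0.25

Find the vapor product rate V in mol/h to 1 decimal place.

V = 283.6 mol/h

Let ψ = V/F and solve Σ zᵢ(Kᵢ−1)/(1+ψ(Kᵢ−1)) = 0.
Check two-phase: ΣzᵢKᵢ = 1.9494 > 1 and Σzᵢ/Kᵢ = 1.3099 > 1, so g(0) = 0.9494 > 0 and g(1) = -0.3099 < 0.
Newton–Raphson from ψ = 0.5:
  ψ = 0.5000: g = 0.24427, g' = -0.9302 → ψ = 0.7626
Converged at ψ = 0.7626.
Then V = ψ·F = 0.7626·371.9 = 283.6 mol/h and L = F − V = 88.3 mol/h.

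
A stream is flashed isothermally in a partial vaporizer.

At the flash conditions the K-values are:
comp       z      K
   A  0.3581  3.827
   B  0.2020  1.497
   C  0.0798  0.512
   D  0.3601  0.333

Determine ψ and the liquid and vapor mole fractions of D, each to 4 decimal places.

ψ = 0.5970, x_D = 0.5984, y_D = 0.1993

Material balance + equilibrium reduce to Σ zᵢ(Kᵢ−1)/(1+ψ(Kᵢ−1)) = 0.
Check two-phase: ΣzᵢKᵢ = 1.8336 > 1 and Σzᵢ/Kᵢ = 1.4657 > 1, so g(0) = 0.8336 > 0 and g(1) = -0.4657 < 0.
Newton–Raphson from ψ = 0.5:
  ψ = 0.5000: g = 0.08798, g' = -0.9172 → ψ = 0.5959
  ψ = 0.5959: g = 0.00099, g' = -0.9059 → ψ = 0.5970
Converged at ψ = 0.5970.
Compositions from xᵢ = zᵢ/(1+ψ(Kᵢ−1)), yᵢ = Kᵢxᵢ:
  A: x = 0.1332, y = 0.5099
  B: x = 0.1558, y = 0.2332
  C: x = 0.1126, y = 0.0577
  D: x = 0.5984, y = 0.1993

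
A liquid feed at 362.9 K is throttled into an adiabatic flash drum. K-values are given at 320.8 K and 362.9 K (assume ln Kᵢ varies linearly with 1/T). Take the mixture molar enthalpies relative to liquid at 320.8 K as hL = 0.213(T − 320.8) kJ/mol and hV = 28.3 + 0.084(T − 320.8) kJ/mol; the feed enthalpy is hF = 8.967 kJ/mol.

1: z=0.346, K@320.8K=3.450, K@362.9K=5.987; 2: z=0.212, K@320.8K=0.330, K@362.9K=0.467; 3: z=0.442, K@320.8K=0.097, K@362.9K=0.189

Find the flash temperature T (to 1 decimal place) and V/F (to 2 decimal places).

T = 334.5 K, V/F = 0.23

Adiabatic flash: solve Rachford–Rice at each trial T, then check hF = ψ·hV(T) + (1−ψ)·hL(T).
  T = 320.8 K: K = (3.450, 0.330, 0.097), RR gives ψ = 0.150, H_out = 4.250 kJ/mol
  T = 362.9 K: K = (5.987, 0.467, 0.189), RR gives ψ = 0.344, H_out = 16.833 kJ/mol
  T = 341.9 K: K = (4.626, 0.397, 0.138), RR gives ψ = 0.262, H_out = 11.190 kJ/mol
  T = 331.4 K: K = (4.016, 0.363, 0.117), RR gives ψ = 0.212, H_out = 7.968 kJ/mol
  T = 336.6 K: K = (4.312, 0.380, 0.127), RR gives ψ = 0.238, H_out = 9.609 kJ/mol
  T = 334.0 K: K = (4.163, 0.371, 0.122), RR gives ψ = 0.225, H_out = 8.801 kJ/mol
  T = 335.3 K: K = (4.237, 0.376, 0.124), RR gives ψ = 0.232, H_out = 9.208 kJ/mol
Linear interpolation between T = 334.0 (H_out = 8.801) and T = 335.3 (H_out = 9.208) on hF = 8.967 gives T ≈ 334.5 K, at which ψ = 0.23.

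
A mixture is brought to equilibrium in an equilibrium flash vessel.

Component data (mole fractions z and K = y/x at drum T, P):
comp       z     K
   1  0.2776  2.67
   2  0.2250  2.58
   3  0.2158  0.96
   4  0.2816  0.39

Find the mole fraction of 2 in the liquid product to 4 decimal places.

x_2 = 0.0982

Iterate (Newton) starting at ψ = 0.5:
  ψ = 0.5000: g = 0.19527, g' = -0.6225 → ψ = 0.8137
  ψ = 0.8137: g = 0.00209, g' = -0.6601 → ψ = 0.8168
Converged at ψ = 0.8168.
Compositions from xᵢ = zᵢ/(1+ψ(Kᵢ−1)), yᵢ = Kᵢxᵢ:
  1: x = 0.1174, y = 0.3135
  2: x = 0.0982, y = 0.2534
  3: x = 0.2231, y = 0.2142
  4: x = 0.5613, y = 0.2189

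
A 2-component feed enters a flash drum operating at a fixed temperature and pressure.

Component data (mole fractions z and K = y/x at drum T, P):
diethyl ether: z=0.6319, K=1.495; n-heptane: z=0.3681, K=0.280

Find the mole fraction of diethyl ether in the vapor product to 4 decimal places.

Let β = V/F and solve Σ zᵢ(Kᵢ−1)/(1+β(Kᵢ−1)) = 0.
g(0) = ΣzᵢKᵢ − 1 = 0.0478 and g(1) = 1 − Σzᵢ/Kᵢ = -0.7373, so a root lies in (0, 1).
Binary case is linear: z₁(K₁−1)(1+β(K₂−1)) + z₂(K₂−1)(1+β(K₁−1)) = 0
⇒ β = [z₁(K₁−1)+z₂(K₂−1)] / [−(K₁−1)(K₂−1)] = 0.04776/0.35640 = 0.1340
Compositions from xᵢ = zᵢ/(1+β(Kᵢ−1)), yᵢ = Kᵢxᵢ:
  diethyl ether: x = 0.5926, y = 0.8859
  n-heptane: x = 0.4074, y = 0.1141

y_diethyl ether = 0.8859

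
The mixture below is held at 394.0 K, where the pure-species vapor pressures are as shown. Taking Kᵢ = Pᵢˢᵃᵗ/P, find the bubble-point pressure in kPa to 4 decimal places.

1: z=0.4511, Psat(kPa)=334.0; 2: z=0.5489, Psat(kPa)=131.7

Pbub = 222.9575 kPa

At the bubble point ψ → 0, so ΣzᵢKᵢ = 1 with Kᵢ = Pᵢˢᵃᵗ/P ⇒ P = ΣzᵢPᵢˢᵃᵗ.
P = 0.4511·334.0 + 0.5489·131.7 = 222.9575 kPa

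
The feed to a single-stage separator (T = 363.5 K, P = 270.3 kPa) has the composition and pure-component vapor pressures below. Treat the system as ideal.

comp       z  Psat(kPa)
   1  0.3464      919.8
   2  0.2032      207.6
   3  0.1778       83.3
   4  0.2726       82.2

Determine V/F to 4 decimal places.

Raoult's law: Kᵢ = Pᵢˢᵃᵗ/P = Pᵢˢᵃᵗ/270.3.
  K_1 = 919.8/270.3 = 3.402886, K_2 = 207.6/270.3 = 0.768036, K_3 = 83.3/270.3 = 0.308176, K_4 = 82.2/270.3 = 0.304107
Rachford–Rice: g(V/F) = Σ zᵢ(Kᵢ−1)/(1+V/F(Kᵢ−1)) = 0.
Check two-phase: ΣzᵢKᵢ = 1.4725 > 1 and Σzᵢ/Kᵢ = 1.8397 > 1, so g(0) = 0.4725 > 0 and g(1) = -0.8397 < 0.
Iterate (Newton) starting at V/F = 0.69:
  V/F = 0.6900: g = -0.34324, g' = -1.0987 → V/F = 0.3776
  V/F = 0.3776: g = -0.03906, g' = -0.9617 → V/F = 0.3370
  V/F = 0.3370: g = 0.00060, g' = -0.9935 → V/F = 0.3376
Converged at V/F = 0.3376.

V/F = 0.3376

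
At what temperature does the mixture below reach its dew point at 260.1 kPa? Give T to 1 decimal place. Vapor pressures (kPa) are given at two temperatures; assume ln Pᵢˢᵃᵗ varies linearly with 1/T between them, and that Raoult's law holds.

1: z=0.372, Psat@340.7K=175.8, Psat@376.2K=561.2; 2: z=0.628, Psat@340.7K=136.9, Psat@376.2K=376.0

T = 358.5 K

Dew-point temperature: Σzᵢ·P/Pᵢˢᵃᵗ(T) = 1. Interpolate ln Pᵢˢᵃᵗ = aᵢ + bᵢ/T.
  T = 340.7 K: ΣzᵢP/Pᵢˢᵃᵗ = 1.7435
  T = 376.2 K: ΣzᵢP/Pᵢˢᵃᵗ = 0.6068
  T = 358.4 K: ΣzᵢP/Pᵢˢᵃᵗ = 1.0030
  T = 367.3 K: ΣzᵢP/Pᵢˢᵃᵗ = 0.7753
  T = 362.9 K: ΣzᵢP/Pᵢˢᵃᵗ = 0.8791
  T = 360.6 K: ΣzᵢP/Pᵢˢᵃᵗ = 0.9400
Interpolating between 358.4 K and 360.6 K gives T ≈ 358.5 K.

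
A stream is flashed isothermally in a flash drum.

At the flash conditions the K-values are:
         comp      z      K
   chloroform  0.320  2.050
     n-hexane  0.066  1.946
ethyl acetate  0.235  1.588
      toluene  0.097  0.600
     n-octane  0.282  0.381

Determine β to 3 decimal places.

Newton iteration, β⁰ = 0.58:
  β = 0.580: g = 0.0293, g' = -0.495 → β = 0.639
  β = 0.639: g = -0.0006, g' = -0.516 → β = 0.638
Converged at β = 0.638.

β = 0.638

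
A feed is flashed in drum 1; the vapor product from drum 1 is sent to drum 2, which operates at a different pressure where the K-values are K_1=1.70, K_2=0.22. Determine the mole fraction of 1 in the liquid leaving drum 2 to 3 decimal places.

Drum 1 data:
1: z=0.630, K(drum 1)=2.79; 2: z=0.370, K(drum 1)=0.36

Drum 1:
Material balance + equilibrium reduce to Σ zᵢ(Kᵢ−1)/(1+ψ₁(Kᵢ−1)) = 0.
Feasibility: ΣzᵢKᵢ = 1.891, Σzᵢ/Kᵢ = 1.254 — both > 1, two phases present.
Iterate (Newton) starting at ψ₁ = 0.5:
  ψ₁ = 0.500: g = 0.2469, g' = -0.890 → ψ₁ = 0.777
  ψ₁ = 0.777: g = 0.0003, g' = -0.953 → ψ₁ = 0.778
Converged at ψ₁ = 0.778.
Drum-1 compositions:
  1: x = 0.263, y = 0.735
  2: x = 0.737, y = 0.265
Drum-2 feed = drum-1 vapor: z₂ = (0.7348, 0.2652).
Drum 2:
Material balance + equilibrium reduce to Σ zᵢ(Kᵢ−1)/(1+ψ₂(Kᵢ−1)) = 0.
Check two-phase: ΣzᵢKᵢ = 1.308 > 1 and Σzᵢ/Kᵢ = 1.638 > 1, so g(0) = 0.308 > 0 and g(1) = -0.638 < 0.
Iterate (Newton) starting at ψ₂ = 0.62:
  ψ₂ = 0.620: g = -0.0419, g' = -0.780 → ψ₂ = 0.566
  ψ₂ = 0.566: g = -0.0022, g' = -0.702 → ψ₂ = 0.563
Converged at ψ₂ = 0.563.
  1: x = 0.527, y = 0.896
  2: x = 0.473, y = 0.104

x_1 (drum 2) = 0.527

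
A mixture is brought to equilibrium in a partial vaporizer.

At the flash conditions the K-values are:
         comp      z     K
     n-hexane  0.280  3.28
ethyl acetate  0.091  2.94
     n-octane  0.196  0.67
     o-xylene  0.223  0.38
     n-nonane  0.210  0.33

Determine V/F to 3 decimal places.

Rachford–Rice: g(V/F) = Σ zᵢ(Kᵢ−1)/(1+V/F(Kᵢ−1)) = 0.
g(0) = ΣzᵢKᵢ − 1 = 0.471 and g(1) = 1 − Σzᵢ/Kᵢ = -0.632, so a root lies in (0, 1).
Newton–Raphson from V/F = 0.53:
  V/F = 0.530: g = -0.1264, g' = -0.830 → V/F = 0.378
  V/F = 0.378: g = 0.0021, g' = -0.877 → V/F = 0.380
Converged at V/F = 0.380.

V/F = 0.380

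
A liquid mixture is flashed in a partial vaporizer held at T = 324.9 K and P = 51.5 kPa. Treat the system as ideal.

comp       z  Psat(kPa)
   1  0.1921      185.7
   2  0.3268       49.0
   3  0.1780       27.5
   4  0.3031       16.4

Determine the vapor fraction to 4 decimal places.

Raoult's law: Kᵢ = Pᵢˢᵃᵗ/P = Pᵢˢᵃᵗ/51.5.
  K_1 = 185.7/51.5 = 3.605825, K_2 = 49.0/51.5 = 0.951456, K_3 = 27.5/51.5 = 0.533981, K_4 = 16.4/51.5 = 0.318447
Let ψ = V/F and solve Σ zᵢ(Kᵢ−1)/(1+ψ(Kᵢ−1)) = 0.
Feasibility: ΣzᵢKᵢ = 1.1952, Σzᵢ/Kᵢ = 1.6819 — both > 1, two phases present.
Newton–Raphson from ψ = 0.39:
  ψ = 0.3900: g = -0.15065, g' = -0.6406 → ψ = 0.1548
  ψ = 0.1548: g = 0.02033, g' = -0.8839 → ψ = 0.1778
  ψ = 0.1778: g = 0.00054, g' = -0.8381 → ψ = 0.1785
Converged at ψ = 0.1785.

ψ = 0.1785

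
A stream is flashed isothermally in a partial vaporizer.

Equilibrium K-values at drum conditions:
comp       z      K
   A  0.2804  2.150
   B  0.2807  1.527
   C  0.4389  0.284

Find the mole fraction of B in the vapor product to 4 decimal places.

y_B = 0.3792

Rachford–Rice: g(V/F) = Σ zᵢ(Kᵢ−1)/(1+V/F(Kᵢ−1)) = 0.
g(0) = ΣzᵢKᵢ − 1 = 0.1561 and g(1) = 1 − Σzᵢ/Kᵢ = -0.8597, so a root lies in (0, 1).
Iterate (Newton) starting at V/F = 0.51:
  V/F = 0.5100: g = -0.17517, g' = -0.7541 → V/F = 0.2777
  V/F = 0.2777: g = -0.01879, g' = -0.6229 → V/F = 0.2475
  V/F = 0.2475: g = -0.00008, g' = -0.6181 → V/F = 0.2474
Converged at V/F = 0.2474.
Compositions from xᵢ = zᵢ/(1+V/F(Kᵢ−1)), yᵢ = Kᵢxᵢ:
  A: x = 0.2183, y = 0.4693
  B: x = 0.2483, y = 0.3792
  C: x = 0.5334, y = 0.1515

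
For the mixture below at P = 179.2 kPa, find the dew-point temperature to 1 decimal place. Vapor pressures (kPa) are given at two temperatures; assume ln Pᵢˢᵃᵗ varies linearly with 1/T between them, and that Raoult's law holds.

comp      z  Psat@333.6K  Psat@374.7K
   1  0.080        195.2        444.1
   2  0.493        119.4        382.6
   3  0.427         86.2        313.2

T = 350.4 K

Dew-point temperature: Σzᵢ·P/Pᵢˢᵃᵗ(T) = 1. Interpolate ln Pᵢˢᵃᵗ = aᵢ + bᵢ/T.
  T = 333.6 K: ΣzᵢP/Pᵢˢᵃᵗ = 1.7010
  T = 374.7 K: ΣzᵢP/Pᵢˢᵃᵗ = 0.5075
  T = 354.1 K: ΣzᵢP/Pᵢˢᵃᵗ = 0.8971
  T = 343.9 K: ΣzᵢP/Pᵢˢᵃᵗ = 1.2212
  T = 349.0 K: ΣzᵢP/Pᵢˢᵃᵗ = 1.0442
  T = 351.6 K: ΣzᵢP/Pᵢˢᵃᵗ = 0.9658
  T = 350.3 K: ΣzᵢP/Pᵢˢᵃᵗ = 1.0041
Interpolating between 350.3 K and 351.6 K gives T ≈ 350.4 K.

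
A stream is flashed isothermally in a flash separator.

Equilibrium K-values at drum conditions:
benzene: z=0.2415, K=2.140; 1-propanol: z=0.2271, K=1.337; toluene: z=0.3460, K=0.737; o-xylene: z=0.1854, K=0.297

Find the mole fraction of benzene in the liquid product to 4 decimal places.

Newton–Raphson from β = 0.6:
  β = 0.6000: g = -0.10632, g' = -0.4363 → β = 0.3563
  β = 0.3563: g = -0.01020, g' = -0.3715 → β = 0.3289
  β = 0.3289: g = -0.00001, g' = -0.3706 → β = 0.3288
Converged at β = 0.3288.
Compositions from xᵢ = zᵢ/(1+β(Kᵢ−1)), yᵢ = Kᵢxᵢ:
  benzene: x = 0.1757, y = 0.3759
  1-propanol: x = 0.2044, y = 0.2733
  toluene: x = 0.3788, y = 0.2791
  o-xylene: x = 0.2411, y = 0.0716

x_benzene = 0.1757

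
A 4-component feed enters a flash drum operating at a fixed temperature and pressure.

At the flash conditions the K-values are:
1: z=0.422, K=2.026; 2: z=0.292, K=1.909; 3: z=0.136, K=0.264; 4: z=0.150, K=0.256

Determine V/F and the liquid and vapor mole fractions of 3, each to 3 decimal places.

V/F = 0.672, x_3 = 0.269, y_3 = 0.071

Newton iteration, V/F⁰ = 0.5:
  V/F = 0.500: g = 0.1326, g' = -0.703 → V/F = 0.689
  V/F = 0.689: g = -0.0148, g' = -0.896 → V/F = 0.672
Converged at V/F = 0.672.
Compositions from xᵢ = zᵢ/(1+V/F(Kᵢ−1)), yᵢ = Kᵢxᵢ:
  1: x = 0.250, y = 0.506
  2: x = 0.181, y = 0.346
  3: x = 0.269, y = 0.071
  4: x = 0.300, y = 0.077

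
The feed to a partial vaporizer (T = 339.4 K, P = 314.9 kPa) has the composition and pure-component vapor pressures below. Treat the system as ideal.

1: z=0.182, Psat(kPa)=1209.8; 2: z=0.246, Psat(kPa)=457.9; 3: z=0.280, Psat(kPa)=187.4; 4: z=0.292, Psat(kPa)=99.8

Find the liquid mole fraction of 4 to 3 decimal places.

x_4 = 0.366

Raoult's law: Kᵢ = Pᵢˢᵃᵗ/P = Pᵢˢᵃᵗ/314.9.
  K_1 = 1209.8/314.9 = 3.84185, K_2 = 457.9/314.9 = 1.45411, K_3 = 187.4/314.9 = 0.59511, K_4 = 99.8/314.9 = 0.31693
Newton iteration, ψ⁰ = 0.64:
  ψ = 0.640: g = -0.2374, g' = -0.729 → ψ = 0.314
  ψ = 0.314: g = -0.0131, g' = -0.730 → ψ = 0.297
Converged at ψ = 0.297.
Compositions from xᵢ = zᵢ/(1+ψ(Kᵢ−1)), yᵢ = Kᵢxᵢ:
  1: x = 0.099, y = 0.379
  2: x = 0.217, y = 0.315
  3: x = 0.318, y = 0.189
  4: x = 0.366, y = 0.116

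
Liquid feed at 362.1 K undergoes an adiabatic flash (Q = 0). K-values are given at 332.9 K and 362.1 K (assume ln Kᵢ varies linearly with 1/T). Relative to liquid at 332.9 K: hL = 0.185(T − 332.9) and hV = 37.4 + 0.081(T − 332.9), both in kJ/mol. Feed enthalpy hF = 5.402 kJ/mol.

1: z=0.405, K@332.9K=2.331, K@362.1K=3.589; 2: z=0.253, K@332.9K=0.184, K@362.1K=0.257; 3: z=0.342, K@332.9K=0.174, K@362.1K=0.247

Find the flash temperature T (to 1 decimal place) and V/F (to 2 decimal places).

Adiabatic flash: solve Rachford–Rice at each trial T, then check hF = ψ·hV(T) + (1−ψ)·hL(T).
  T = 332.9 K: K = (2.331, 0.184, 0.174), RR gives ψ = 0.046, H_out = 1.714 kJ/mol
  T = 362.1 K: K = (3.589, 0.257, 0.247), RR gives ψ = 0.311, H_out = 16.092 kJ/mol
  T = 347.5 K: K = (2.919, 0.219, 0.209), RR gives ψ = 0.205, H_out = 10.043 kJ/mol
  T = 340.2 K: K = (2.615, 0.201, 0.191), RR gives ψ = 0.135, H_out = 6.289 kJ/mol
  T = 336.5 K: K = (2.468, 0.192, 0.182), RR gives ψ = 0.093, H_out = 4.097 kJ/mol
  T = 338.4 K: K = (2.543, 0.197, 0.187), RR gives ψ = 0.115, H_out = 5.252 kJ/mol
Linear interpolation between T = 338.4 (H_out = 5.252) and T = 340.2 (H_out = 6.289) on hF = 5.402 gives T ≈ 338.7 K, at which ψ = 0.12.

T = 338.7 K, V/F = 0.12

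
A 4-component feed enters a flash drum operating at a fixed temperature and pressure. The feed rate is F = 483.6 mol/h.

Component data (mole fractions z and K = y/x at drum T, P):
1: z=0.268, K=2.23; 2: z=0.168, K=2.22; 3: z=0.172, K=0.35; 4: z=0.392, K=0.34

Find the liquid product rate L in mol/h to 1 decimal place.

Rachford–Rice: g(ψ) = Σ zᵢ(Kᵢ−1)/(1+ψ(Kᵢ−1)) = 0.
Check two-phase: ΣzᵢKᵢ = 1.164 > 1 and Σzᵢ/Kᵢ = 1.840 > 1, so g(0) = 0.164 > 0 and g(1) = -0.840 < 0.
Newton–Raphson from ψ = 0.5:
  ψ = 0.500: g = -0.2204, g' = -0.792 → ψ = 0.222
  ψ = 0.222: g = -0.0133, g' = -0.739 → ψ = 0.204
Converged at ψ = 0.204.
Then V = ψ·F = 0.2037·483.6 = 98.5 mol/h and L = F − V = 385.1 mol/h.

L = 385.1 mol/h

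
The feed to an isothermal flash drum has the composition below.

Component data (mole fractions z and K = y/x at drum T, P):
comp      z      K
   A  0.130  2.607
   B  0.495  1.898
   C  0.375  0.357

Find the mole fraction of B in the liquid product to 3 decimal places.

Rachford–Rice: g(β) = Σ zᵢ(Kᵢ−1)/(1+β(Kᵢ−1)) = 0.
Check two-phase: ΣzᵢKᵢ = 1.412 > 1 and Σzᵢ/Kᵢ = 1.361 > 1, so g(0) = 0.412 > 0 and g(1) = -0.361 < 0.
Iterate (Newton) starting at β = 0.55:
  β = 0.550: g = 0.0354, g' = -0.645 → β = 0.605
  β = 0.605: g = -0.0006, g' = -0.669 → β = 0.604
Converged at β = 0.604.
Compositions from xᵢ = zᵢ/(1+β(Kᵢ−1)), yᵢ = Kᵢxᵢ:
  A: x = 0.066, y = 0.172
  B: x = 0.321, y = 0.609
  C: x = 0.613, y = 0.219

x_B = 0.321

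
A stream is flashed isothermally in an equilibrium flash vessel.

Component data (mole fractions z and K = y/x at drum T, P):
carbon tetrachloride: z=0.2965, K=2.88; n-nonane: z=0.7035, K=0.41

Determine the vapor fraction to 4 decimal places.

ψ = 0.1283

Let ψ = V/F and solve Σ zᵢ(Kᵢ−1)/(1+ψ(Kᵢ−1)) = 0.
Feasibility: ΣzᵢKᵢ = 1.1424, Σzᵢ/Kᵢ = 1.8188 — both > 1, two phases present.
Binary case is linear: z₁(K₁−1)(1+ψ(K₂−1)) + z₂(K₂−1)(1+ψ(K₁−1)) = 0
⇒ ψ = [z₁(K₁−1)+z₂(K₂−1)] / [−(K₁−1)(K₂−1)] = 0.14235/1.10920 = 0.1283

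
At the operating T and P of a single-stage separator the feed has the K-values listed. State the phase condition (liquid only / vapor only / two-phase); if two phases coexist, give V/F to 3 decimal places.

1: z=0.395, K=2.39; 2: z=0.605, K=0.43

two-phase, V/F = 0.258

ΣzᵢKᵢ = 1.204; Σzᵢ/Kᵢ = 1.572.
Both exceed 1, so a two-phase solution exists.
Let ψ = V/F and solve Σ zᵢ(Kᵢ−1)/(1+ψ(Kᵢ−1)) = 0.
Newton iteration, ψ⁰ = 0.5:
  ψ = 0.500: g = -0.1584, g' = -0.650 → ψ = 0.256
  ψ = 0.256: g = 0.0009, g' = -0.684 → ψ = 0.258
Converged at ψ = 0.258.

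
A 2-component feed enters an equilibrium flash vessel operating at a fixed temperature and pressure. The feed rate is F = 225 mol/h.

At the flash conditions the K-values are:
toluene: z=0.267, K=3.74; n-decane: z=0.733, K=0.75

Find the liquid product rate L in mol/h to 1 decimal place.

L = 44.9 mol/h

Rachford–Rice: g(V/F) = Σ zᵢ(Kᵢ−1)/(1+V/F(Kᵢ−1)) = 0.
Feasibility: ΣzᵢKᵢ = 1.548, Σzᵢ/Kᵢ = 1.049 — both > 1, two phases present.
Iterate (Newton) starting at V/F = 0.5:
  V/F = 0.500: g = 0.0993, g' = -0.417 → V/F = 0.738
  V/F = 0.738: g = 0.0173, g' = -0.288 → V/F = 0.798
  V/F = 0.798: g = 0.0006, g' = -0.269 → V/F = 0.800
Converged at V/F = 0.800.
Then V = V/F·F = 0.8005·225 = 180.1 mol/h and L = F − V = 44.9 mol/h.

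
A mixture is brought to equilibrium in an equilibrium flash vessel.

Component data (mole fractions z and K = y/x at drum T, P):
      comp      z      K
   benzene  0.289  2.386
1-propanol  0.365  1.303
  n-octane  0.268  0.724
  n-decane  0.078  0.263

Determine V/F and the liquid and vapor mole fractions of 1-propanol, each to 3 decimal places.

Iterate (Newton) starting at V/F = 0.5:
  V/F = 0.500: g = 0.1558, g' = -0.353 → V/F = 0.942
  V/F = 0.942: g = -0.0281, g' = -0.615 → V/F = 0.896
  V/F = 0.896: g = -0.0019, g' = -0.535 → V/F = 0.893
  V/F = 0.893: g = -0.0000, g' = -0.529 → V/F = 0.892
Converged at V/F = 0.892.
Compositions from xᵢ = zᵢ/(1+V/F(Kᵢ−1)), yᵢ = Kᵢxᵢ:
  benzene: x = 0.129, y = 0.308
  1-propanol: x = 0.287, y = 0.374
  n-octane: x = 0.356, y = 0.257
  n-decane: x = 0.228, y = 0.060

V/F = 0.892, x_1-propanol = 0.287, y_1-propanol = 0.374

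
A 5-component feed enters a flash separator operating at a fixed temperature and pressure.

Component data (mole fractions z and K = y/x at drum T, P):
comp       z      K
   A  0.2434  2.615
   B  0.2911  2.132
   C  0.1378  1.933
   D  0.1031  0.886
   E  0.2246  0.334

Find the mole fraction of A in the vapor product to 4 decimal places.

y_A = 0.2581

Let ψ = V/F and solve Σ zᵢ(Kᵢ−1)/(1+ψ(Kᵢ−1)) = 0.
Check two-phase: ΣzᵢKᵢ = 1.6898 > 1 and Σzᵢ/Kᵢ = 1.0897 > 1, so g(0) = 0.6898 > 0 and g(1) = -0.0897 < 0.
Newton iteration, ψ⁰ = 0.5:
  ψ = 0.5000: g = 0.27884, g' = -0.6276 → ψ = 0.9443
  ψ = 0.9443: g = -0.03294, g' = -0.9457 → ψ = 0.9094
  ψ = 0.9094: g = -0.00132, g' = -0.8722 → ψ = 0.9079
Converged at ψ = 0.9079.
Compositions from xᵢ = zᵢ/(1+ψ(Kᵢ−1)), yᵢ = Kᵢxᵢ:
  A: x = 0.0987, y = 0.2581
  B: x = 0.1436, y = 0.3061
  C: x = 0.0746, y = 0.1442
  D: x = 0.1150, y = 0.1019
  E: x = 0.5681, y = 0.1898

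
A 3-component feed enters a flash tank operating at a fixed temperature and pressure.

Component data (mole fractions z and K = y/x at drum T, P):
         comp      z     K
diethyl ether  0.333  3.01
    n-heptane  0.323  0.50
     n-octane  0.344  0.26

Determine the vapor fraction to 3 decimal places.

ψ = 0.199

Let ψ = V/F and solve Σ zᵢ(Kᵢ−1)/(1+ψ(Kᵢ−1)) = 0.
Feasibility: ΣzᵢKᵢ = 1.253, Σzᵢ/Kᵢ = 2.080 — both > 1, two phases present.
Newton iteration, ψ⁰ = 0.42:
  ψ = 0.420: g = -0.2108, g' = -0.922 → ψ = 0.191
  ψ = 0.191: g = 0.0084, g' = -1.056 → ψ = 0.199
Converged at ψ = 0.199.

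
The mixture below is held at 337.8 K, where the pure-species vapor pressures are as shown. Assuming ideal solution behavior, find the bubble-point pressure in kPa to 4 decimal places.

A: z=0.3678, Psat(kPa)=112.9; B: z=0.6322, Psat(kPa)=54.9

At the bubble point ψ → 0, so ΣzᵢKᵢ = 1 with Kᵢ = Pᵢˢᵃᵗ/P ⇒ P = ΣzᵢPᵢˢᵃᵗ.
P = 0.3678·112.9 + 0.6322·54.9 = 76.2324 kPa

Pbub = 76.2324 kPa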